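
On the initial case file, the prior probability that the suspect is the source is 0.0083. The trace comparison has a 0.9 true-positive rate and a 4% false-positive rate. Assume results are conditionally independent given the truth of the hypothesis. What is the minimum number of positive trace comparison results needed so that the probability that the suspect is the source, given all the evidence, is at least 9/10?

3

Prior odds = 0.0083/0.9917 = 83/9917.
Likelihood ratio of a positive result = 0.9/0.04 = 22.5.
Target odds: 0.9 ÷ 0.1 = 9.
Need (83/9917) × 22.5ⁿ ≥ 9, i.e. 22.5ⁿ ≥ 89253/83.
22.5² = 506.25 falls short of 89253/83 but 22.5³ = 11390.625 reaches it, so n = 3.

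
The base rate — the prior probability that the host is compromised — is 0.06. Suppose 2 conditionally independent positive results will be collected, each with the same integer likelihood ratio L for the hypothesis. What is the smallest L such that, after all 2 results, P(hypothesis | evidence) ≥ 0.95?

18

Prior odds = 0.06/0.94 = 3/47.
Target odds = 0.95/0.05 = 19.
Need L² ≥ 19 ÷ (3/47) = 893/3.
17² = 289 < 893/3 ≤ 324 = 18², so L = 18.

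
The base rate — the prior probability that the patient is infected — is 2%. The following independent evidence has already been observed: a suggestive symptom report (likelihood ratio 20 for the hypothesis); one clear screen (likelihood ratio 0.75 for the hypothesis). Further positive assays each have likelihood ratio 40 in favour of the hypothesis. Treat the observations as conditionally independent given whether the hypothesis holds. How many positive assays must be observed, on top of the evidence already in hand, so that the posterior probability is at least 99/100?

2

Prior odds = 0.02/0.98 = 1/49.
Combined Bayes factor of the evidence already in hand = 20 × 0.75 = 15.
Odds after that evidence = (1/49) × 15 = 15/49.
Target odds = 0.99/0.01 = 99.
Need 40ⁿ ≥ 99 ÷ (15/49) = 323.4.
40¹ = 40 falls short of 323.4 but 40² = 1600 reaches it, so n = 2.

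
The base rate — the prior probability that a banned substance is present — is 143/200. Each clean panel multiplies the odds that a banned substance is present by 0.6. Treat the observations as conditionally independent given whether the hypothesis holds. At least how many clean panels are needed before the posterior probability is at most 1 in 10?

Prior odds: 0.715 ÷ 0.285 = 143/57.
Likelihood ratio per clean panel = 0.6.
Target odds: 0.1 ÷ 0.9 = 1/9.
Require 0.6ⁿ ≤ 1/9 ÷ (143/57) = 19/429.
0.6⁶ = 729/15625 is still above 19/429 but 0.6⁷ = 2187/78125 is at or below it, so n = 7.

7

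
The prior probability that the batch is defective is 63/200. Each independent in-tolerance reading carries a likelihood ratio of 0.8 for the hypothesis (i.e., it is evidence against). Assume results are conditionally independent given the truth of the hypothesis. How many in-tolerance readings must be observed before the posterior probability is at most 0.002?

Prior odds: 0.315 ÷ 0.685 = 63/137.
Likelihood ratio per in-tolerance reading = 0.8.
Target posterior odds = 0.002/0.998 = 1/499.
Need (63/137) × 0.8ⁿ ≤ 1/499, i.e. 0.8ⁿ ≤ 137/31437.
0.8²⁴ ≈0.00472237 is still above 137/31437 but 0.8²⁵ ≈0.00377789 is at or below it, so n = 25.

25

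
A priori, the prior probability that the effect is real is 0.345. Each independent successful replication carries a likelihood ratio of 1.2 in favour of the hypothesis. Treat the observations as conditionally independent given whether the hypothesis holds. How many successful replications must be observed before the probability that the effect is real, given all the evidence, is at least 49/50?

25

Prior odds: 0.345 ÷ 0.655 = 69/131.
Likelihood ratio per successful replication = 1.2.
Target odds: 0.98 ÷ 0.02 = 49.
Need (69/131) × 1.2ⁿ ≥ 49, i.e. 1.2ⁿ ≥ 6419/69.
1.2²⁴ ≈79.4968 falls short of 6419/69 but 1.2²⁵ ≈95.3962 reaches it, so n = 25.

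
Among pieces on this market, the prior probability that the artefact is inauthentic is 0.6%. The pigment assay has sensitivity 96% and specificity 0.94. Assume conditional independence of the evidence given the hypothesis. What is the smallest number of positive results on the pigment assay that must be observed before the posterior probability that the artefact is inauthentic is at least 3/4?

3

Prior odds = 0.006/0.994 = 3/497.
False-positive rate = 1 − 0.94 = 0.06; likelihood ratio of a positive = 0.96/0.06 = 16.
Target posterior odds = 0.75/0.25 = 3.
Require 16ⁿ ≥ 3 ÷ (3/497) = 497.
16² = 256 falls short of 497 but 16³ = 4096 reaches it, so n = 3.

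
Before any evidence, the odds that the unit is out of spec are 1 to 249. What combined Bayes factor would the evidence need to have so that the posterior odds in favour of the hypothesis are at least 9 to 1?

Prior odds = 1/249.
Target odds = 9.
Required Bayes factor = 9 ÷ (1/249) = 2241.

2241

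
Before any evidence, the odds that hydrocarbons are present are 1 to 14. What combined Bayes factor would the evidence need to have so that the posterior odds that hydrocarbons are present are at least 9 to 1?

126

Prior odds = 1/14.
Target odds = 9.
Required Bayes factor = 9 ÷ (1/14) = 126.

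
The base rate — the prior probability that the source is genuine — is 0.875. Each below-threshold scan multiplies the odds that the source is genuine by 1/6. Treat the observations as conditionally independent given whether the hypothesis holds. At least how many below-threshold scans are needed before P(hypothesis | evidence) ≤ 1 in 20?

3

Prior odds: 0.875 ÷ 0.125 = 7.
Likelihood ratio per below-threshold scan = 1/6.
Target odds: 0.05 ÷ 0.95 = 1/19.
Require (1/6)ⁿ ≤ 1/19 ÷ 7 = 1/133.
(1/6)² = 1/36 is still above 1/133 but (1/6)³ = 1/216 is at or below it, so n = 3.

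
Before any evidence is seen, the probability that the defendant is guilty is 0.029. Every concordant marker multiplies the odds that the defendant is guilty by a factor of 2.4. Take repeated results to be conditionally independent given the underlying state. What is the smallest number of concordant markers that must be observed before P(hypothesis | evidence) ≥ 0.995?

11

Prior odds = 0.029/0.971 = 29/971.
Likelihood ratio per concordant marker = 2.4.
Target posterior odds = 0.995/0.005 = 199.
Require 2.4ⁿ ≥ 199 ÷ (29/971) = 193229/29.
2.4¹⁰ ≈6340.34 falls short of 193229/29 but 2.4¹¹ ≈15216.8 reaches it, so n = 11.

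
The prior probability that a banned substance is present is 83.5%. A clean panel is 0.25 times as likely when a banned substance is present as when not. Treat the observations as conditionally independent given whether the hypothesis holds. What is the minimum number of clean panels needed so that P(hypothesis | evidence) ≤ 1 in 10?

3

Prior odds: 0.835 ÷ 0.165 = 167/33.
Likelihood ratio per clean panel = 0.25.
Target posterior odds = 0.1/0.9 = 1/9.
Need (167/33) × 0.25ⁿ ≤ 1/9, i.e. 0.25ⁿ ≤ 11/501.
0.25² = 0.0625 is still above 11/501 but 0.25³ = 0.015625 is at or below it, so n = 3.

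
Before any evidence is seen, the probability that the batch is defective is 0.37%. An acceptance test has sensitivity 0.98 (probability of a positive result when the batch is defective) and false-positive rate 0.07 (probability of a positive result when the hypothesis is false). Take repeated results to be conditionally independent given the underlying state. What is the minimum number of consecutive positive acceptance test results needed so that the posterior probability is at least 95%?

4

Prior odds: 0.0037 ÷ 0.9963 = 37/9963.
Likelihood ratio of a positive result = 0.98/0.07 = 14.
Target odds: 0.95 ÷ 0.05 = 19.
Require 14ⁿ ≥ 19 ÷ (37/9963) = 189297/37.
14³ = 2744 falls short of 189297/37 but 14⁴ = 38416 reaches it, so n = 4.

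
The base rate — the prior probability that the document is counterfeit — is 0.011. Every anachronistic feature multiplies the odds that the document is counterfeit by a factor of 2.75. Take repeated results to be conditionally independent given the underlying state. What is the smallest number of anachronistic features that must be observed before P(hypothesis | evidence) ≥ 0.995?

Prior odds = 0.011/0.989 = 11/989.
Likelihood ratio per anachronistic feature = 2.75.
Target posterior odds = 0.995/0.005 = 199.
Require 2.75ⁿ ≥ 199 ÷ (11/989) = 196811/11.
2.75⁹ ≈8994.86 falls short of 196811/11 but 2.75¹⁰ ≈24735.9 reaches it, so n = 10.

10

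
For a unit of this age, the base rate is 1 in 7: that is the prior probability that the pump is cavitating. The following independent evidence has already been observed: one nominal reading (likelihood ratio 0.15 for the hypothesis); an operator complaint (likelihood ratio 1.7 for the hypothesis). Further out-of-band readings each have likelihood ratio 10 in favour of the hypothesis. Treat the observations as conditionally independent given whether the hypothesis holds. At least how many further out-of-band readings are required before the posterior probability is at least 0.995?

4

Prior odds = (1/7)/(6/7) = 1/6.
Combined Bayes factor of the evidence already in hand = 0.15 × 1.7 = 0.255.
Odds after that evidence = (1/6) × 0.255 = 0.0425.
Target odds = 0.995/0.005 = 199.
Need 10ⁿ ≥ 199 ÷ 0.0425 = 79600/17.
10³ = 1000 falls short of 79600/17 but 10⁴ = 10000 reaches it, so n = 4.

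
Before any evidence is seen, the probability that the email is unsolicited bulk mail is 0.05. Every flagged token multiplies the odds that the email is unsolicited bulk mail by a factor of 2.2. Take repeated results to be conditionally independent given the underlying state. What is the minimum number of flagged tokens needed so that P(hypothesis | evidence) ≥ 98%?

Prior odds: 0.05 ÷ 0.95 = 1/19.
Likelihood ratio per flagged token = 2.2.
Target posterior odds = 0.98/0.02 = 49.
Need (1/19) × 2.2ⁿ ≥ 49, i.e. 2.2ⁿ ≥ 931.
2.2⁸ = 214358881/390625 falls short of 931 but 2.2⁹ ≈1207.27 reaches it, so n = 9.

9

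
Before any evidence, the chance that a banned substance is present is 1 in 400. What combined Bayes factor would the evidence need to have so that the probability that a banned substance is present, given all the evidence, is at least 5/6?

Prior odds = 0.0025/0.9975 = 1/399.
Target odds = (5/6)/(1/6) = 5.
Required Bayes factor = 5 ÷ (1/399) = 1995.

1995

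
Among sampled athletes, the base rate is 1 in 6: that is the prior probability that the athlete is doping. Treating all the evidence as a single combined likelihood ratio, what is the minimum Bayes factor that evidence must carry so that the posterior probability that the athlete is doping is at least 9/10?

45

Prior odds = (1/6)/(5/6) = 0.2.
Target odds = 0.9/0.1 = 9.
Required Bayes factor = 9 ÷ 0.2 = 45.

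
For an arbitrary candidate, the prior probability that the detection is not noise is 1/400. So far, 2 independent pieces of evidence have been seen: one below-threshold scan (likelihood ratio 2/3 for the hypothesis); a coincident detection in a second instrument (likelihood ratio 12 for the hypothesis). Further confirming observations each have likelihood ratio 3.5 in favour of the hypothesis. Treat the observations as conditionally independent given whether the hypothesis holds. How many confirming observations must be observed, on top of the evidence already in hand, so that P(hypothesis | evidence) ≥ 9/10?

5

Prior odds = 0.0025/0.9975 = 1/399.
Combined Bayes factor of the evidence already in hand = (2/3) × 12 = 8.
Odds after that evidence = (1/399) × 8 = 8/399.
Target odds = 0.9/0.1 = 9.
Need 3.5ⁿ ≥ 9 ÷ (8/399) = 448.875.
3.5⁴ = 150.0625 falls short of 448.875 but 3.5⁵ = 525.21875 reaches it, so n = 5.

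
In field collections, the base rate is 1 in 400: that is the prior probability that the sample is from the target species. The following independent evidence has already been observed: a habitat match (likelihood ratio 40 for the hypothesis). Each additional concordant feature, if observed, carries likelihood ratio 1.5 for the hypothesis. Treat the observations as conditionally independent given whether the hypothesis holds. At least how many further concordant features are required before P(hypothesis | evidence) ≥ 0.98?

Prior odds = 0.0025/0.9975 = 1/399.
Bayes factor of the evidence already in hand = 40.
Odds after that evidence = (1/399) × 40 = 40/399.
Target odds = 0.98/0.02 = 49.
Need 1.5ⁿ ≥ 49 ÷ (40/399) = 488.775.
1.5¹⁵ = 14348907/32768 falls short of 488.775 but 1.5¹⁶ = 43046721/65536 reaches it, so n = 16.

16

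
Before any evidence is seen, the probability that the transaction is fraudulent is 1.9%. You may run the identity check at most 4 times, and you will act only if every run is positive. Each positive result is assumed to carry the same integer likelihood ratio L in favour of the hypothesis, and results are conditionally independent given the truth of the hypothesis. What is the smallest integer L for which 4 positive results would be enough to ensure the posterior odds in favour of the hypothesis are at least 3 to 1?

4

Prior odds = 0.019/0.981 = 19/981.
Target odds = 3.
Need L⁴ ≥ 3 ÷ (19/981) = 2943/19.
3⁴ = 81 < 2943/19 ≤ 256 = 4⁴, so L = 4.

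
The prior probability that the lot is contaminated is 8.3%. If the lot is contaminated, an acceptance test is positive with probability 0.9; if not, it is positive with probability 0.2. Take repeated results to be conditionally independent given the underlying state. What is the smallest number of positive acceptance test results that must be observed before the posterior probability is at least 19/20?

Prior odds = 0.083/0.917 = 83/917.
Likelihood ratio of a positive = 0.9/0.2 = 4.5.
Target odds: 0.95 ÷ 0.05 = 19.
Need (83/917) × 4.5ⁿ ≥ 19, i.e. 4.5ⁿ ≥ 17423/83.
4.5³ = 91.125 falls short of 17423/83 but 4.5⁴ = 410.0625 reaches it, so n = 4.

4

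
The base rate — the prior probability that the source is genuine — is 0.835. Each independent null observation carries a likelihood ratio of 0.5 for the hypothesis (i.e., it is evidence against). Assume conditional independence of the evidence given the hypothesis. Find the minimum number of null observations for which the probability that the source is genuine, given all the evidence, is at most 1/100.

9

Prior odds = 0.835/0.165 = 167/33.
Likelihood ratio per null observation = 0.5.
Target odds: 0.01 ÷ 0.99 = 1/99.
Need (167/33) × 0.5ⁿ ≤ 1/99, i.e. 0.5ⁿ ≤ 1/501.
0.5⁸ = 0.00390625 is still above 1/501 but 0.5⁹ = 0.001953125 is at or below it, so n = 9.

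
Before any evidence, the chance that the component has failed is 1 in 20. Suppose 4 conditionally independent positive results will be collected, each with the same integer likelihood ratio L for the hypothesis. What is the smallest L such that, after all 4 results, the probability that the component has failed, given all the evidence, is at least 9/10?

4

Prior odds = 0.05/0.95 = 1/19.
Target odds = 0.9/0.1 = 9.
Need L⁴ ≥ 9 ÷ (1/19) = 171.
3⁴ = 81 < 171 ≤ 256 = 4⁴, so L = 4.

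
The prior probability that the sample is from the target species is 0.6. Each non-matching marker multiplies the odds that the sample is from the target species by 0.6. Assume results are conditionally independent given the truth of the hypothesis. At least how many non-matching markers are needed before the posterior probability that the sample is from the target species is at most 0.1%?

Prior odds = 0.6/0.4 = 1.5.
Likelihood ratio per non-matching marker = 0.6.
Target posterior odds = 0.001/0.999 = 1/999.
Require 0.6ⁿ ≤ 1/999 ÷ 1.5 = 2/2997.
0.6¹⁴ ≈0.000783642 is still above 2/2997 but 0.6¹⁵ ≈0.000470185 is at or below it, so n = 15.

15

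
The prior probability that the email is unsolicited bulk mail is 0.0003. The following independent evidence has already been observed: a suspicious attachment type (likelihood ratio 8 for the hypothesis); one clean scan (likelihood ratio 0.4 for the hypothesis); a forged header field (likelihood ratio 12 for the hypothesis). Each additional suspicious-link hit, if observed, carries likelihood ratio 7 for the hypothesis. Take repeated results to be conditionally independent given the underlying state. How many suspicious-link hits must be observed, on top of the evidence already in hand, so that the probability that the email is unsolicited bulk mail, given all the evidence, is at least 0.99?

5

Prior odds = 0.0003/0.9997 = 3/9997.
Combined Bayes factor of the evidence already in hand = 8 × 0.4 × 12 = 38.4.
Odds after that evidence = (3/9997) × 38.4 = 576/49985.
Target odds = 0.99/0.01 = 99.
Need 7ⁿ ≥ 99 ÷ (576/49985) = 8591.171875.
7⁴ = 2401 falls short of 8591.171875 but 7⁵ = 16807 reaches it, so n = 5.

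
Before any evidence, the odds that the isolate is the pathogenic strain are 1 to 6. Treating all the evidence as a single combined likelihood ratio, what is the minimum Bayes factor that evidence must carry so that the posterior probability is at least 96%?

Prior odds = 1/6.
Target odds = 0.96/0.04 = 24.
Required Bayes factor = 24 ÷ (1/6) = 144.

144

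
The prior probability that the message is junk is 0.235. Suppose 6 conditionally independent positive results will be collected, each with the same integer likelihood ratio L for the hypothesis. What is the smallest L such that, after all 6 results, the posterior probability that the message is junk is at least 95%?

2

Prior odds = 0.235/0.765 = 47/153.
Target odds = 0.95/0.05 = 19.
Need L⁶ ≥ 19 ÷ (47/153) = 2907/47.
1⁶ = 1 < 2907/47 ≤ 64 = 2⁶, so L = 2.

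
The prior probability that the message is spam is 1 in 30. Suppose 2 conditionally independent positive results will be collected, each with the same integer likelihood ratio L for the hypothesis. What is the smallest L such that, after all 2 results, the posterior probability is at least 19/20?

Prior odds = (1/30)/(29/30) = 1/29.
Target odds = 0.95/0.05 = 19.
Need L² ≥ 19 ÷ (1/29) = 551.
23² = 529 < 551 ≤ 576 = 24², so L = 24.

24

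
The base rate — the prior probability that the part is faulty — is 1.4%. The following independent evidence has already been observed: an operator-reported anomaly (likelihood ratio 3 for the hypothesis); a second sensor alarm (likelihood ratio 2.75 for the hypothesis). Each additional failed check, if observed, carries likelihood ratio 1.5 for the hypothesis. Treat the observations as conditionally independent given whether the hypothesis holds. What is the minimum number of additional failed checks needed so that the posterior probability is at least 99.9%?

23

Prior odds = 0.014/0.986 = 7/493.
Combined Bayes factor of the evidence already in hand = 3 × 2.75 = 8.25.
Odds after that evidence = (7/493) × 8.25 = 231/1972.
Target odds = 0.999/0.001 = 999.
Need 1.5ⁿ ≥ 999 ÷ (231/1972) = 656676/77.
1.5²² ≈7481.83 falls short of 656676/77 but 1.5²³ ≈11222.7 reaches it, so n = 23.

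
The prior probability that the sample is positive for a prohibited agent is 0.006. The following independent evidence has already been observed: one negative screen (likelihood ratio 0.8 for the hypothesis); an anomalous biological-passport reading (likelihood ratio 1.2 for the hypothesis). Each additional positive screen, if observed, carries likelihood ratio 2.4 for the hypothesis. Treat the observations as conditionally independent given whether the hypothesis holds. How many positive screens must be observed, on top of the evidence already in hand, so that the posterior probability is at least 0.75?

Prior odds = 0.006/0.994 = 3/497.
Combined Bayes factor of the evidence already in hand = 0.8 × 1.2 = 0.96.
Odds after that evidence = (3/497) × 0.96 = 72/12425.
Target odds = 0.75/0.25 = 3.
Need 2.4ⁿ ≥ 3 ÷ (72/12425) = 12425/24.
2.4⁷ = 35831808/78125 falls short of 12425/24 but 2.4⁸ = 429981696/390625 reaches it, so n = 8.

8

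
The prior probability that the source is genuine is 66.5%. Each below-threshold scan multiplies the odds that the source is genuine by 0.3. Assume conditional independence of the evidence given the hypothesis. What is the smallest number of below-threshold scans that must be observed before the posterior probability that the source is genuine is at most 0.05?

Prior odds = 0.665/0.335 = 133/67.
Likelihood ratio per below-threshold scan = 0.3.
Target odds: 0.05 ÷ 0.95 = 1/19.
Require 0.3ⁿ ≤ 1/19 ÷ (133/67) = 67/2527.
0.3³ = 0.027 is still above 67/2527 but 0.3⁴ = 0.0081 is at or below it, so n = 4.

4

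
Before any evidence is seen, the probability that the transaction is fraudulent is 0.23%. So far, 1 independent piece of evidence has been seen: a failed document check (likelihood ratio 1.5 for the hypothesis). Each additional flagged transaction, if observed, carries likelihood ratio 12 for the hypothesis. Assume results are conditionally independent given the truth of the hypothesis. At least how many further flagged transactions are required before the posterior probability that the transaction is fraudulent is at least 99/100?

5

Prior odds = 0.0023/0.9977 = 23/9977.
Bayes factor of the evidence already in hand = 1.5.
Odds after that evidence = (23/9977) × 1.5 = 69/19954.
Target odds = 0.99/0.01 = 99.
Need 12ⁿ ≥ 99 ÷ (69/19954) = 658482/23.
12⁴ = 20736 falls short of 658482/23 but 12⁵ = 248832 reaches it, so n = 5.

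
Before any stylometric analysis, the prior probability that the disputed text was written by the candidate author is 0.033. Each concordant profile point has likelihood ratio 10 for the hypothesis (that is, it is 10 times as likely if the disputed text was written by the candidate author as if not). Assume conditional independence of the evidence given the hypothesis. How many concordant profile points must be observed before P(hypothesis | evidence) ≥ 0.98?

4

Prior odds: 0.033 ÷ 0.967 = 33/967.
Likelihood ratio per concordant profile point = 10.
Target odds: 0.98 ÷ 0.02 = 49.
Need (33/967) × 10ⁿ ≥ 49, i.e. 10ⁿ ≥ 47383/33.
10³ = 1000 falls short of 47383/33 but 10⁴ = 10000 reaches it, so n = 4.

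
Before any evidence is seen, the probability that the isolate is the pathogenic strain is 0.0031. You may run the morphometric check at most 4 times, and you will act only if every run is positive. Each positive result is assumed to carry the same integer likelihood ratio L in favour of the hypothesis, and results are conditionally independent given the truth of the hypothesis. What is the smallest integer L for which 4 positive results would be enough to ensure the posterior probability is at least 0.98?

Prior odds = 0.0031/0.9969 = 31/9969.
Target odds = 0.98/0.02 = 49.
Need L⁴ ≥ 49 ÷ (31/9969) = 488481/31.
11⁴ = 14641 < 488481/31 ≤ 20736 = 12⁴, so L = 12.

12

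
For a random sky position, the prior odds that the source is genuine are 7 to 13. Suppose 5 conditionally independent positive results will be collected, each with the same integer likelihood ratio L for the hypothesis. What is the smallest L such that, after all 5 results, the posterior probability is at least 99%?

3

Prior odds = 7/13.
Target odds = 0.99/0.01 = 99.
Need L⁵ ≥ 99 ÷ (7/13) = 1287/7.
2⁵ = 32 < 1287/7 ≤ 243 = 3⁵, so L = 3.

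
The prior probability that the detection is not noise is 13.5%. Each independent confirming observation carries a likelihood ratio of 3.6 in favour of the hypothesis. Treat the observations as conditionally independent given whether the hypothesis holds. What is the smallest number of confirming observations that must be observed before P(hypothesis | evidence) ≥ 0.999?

Prior odds: 0.135 ÷ 0.865 = 27/173.
Likelihood ratio per confirming observation = 3.6.
Target posterior odds = 0.999/0.001 = 999.
Need (27/173) × 3.6ⁿ ≥ 999, i.e. 3.6ⁿ ≥ 6401.
3.6⁶ = 34012224/15625 falls short of 6401 but 3.6⁷ = 612220032/78125 reaches it, so n = 7.

7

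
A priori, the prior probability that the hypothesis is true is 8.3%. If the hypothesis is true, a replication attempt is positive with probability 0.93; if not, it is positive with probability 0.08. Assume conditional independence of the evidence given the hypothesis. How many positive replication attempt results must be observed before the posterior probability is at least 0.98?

3

Prior odds: 0.083 ÷ 0.917 = 83/917.
Likelihood ratio of a positive = 0.93/0.08 = 11.625.
Target posterior odds = 0.98/0.02 = 49.
Need (83/917) × 11.625ⁿ ≥ 49, i.e. 11.625ⁿ ≥ 44933/83.
11.625² = 135.140625 falls short of 44933/83 but 11.625³ = 804357/512 reaches it, so n = 3.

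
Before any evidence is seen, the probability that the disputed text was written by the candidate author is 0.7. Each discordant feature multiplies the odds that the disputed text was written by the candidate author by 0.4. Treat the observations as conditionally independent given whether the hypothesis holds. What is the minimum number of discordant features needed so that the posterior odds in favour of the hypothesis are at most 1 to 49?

Prior odds: 0.7 ÷ 0.3 = 7/3.
Likelihood ratio per discordant feature = 0.4.
Target odds = 1/49.
Require 0.4ⁿ ≤ 1/49 ÷ (7/3) = 3/343.
0.4⁵ = 0.01024 is still above 3/343 but 0.4⁶ = 64/15625 is at or below it, so n = 6.

6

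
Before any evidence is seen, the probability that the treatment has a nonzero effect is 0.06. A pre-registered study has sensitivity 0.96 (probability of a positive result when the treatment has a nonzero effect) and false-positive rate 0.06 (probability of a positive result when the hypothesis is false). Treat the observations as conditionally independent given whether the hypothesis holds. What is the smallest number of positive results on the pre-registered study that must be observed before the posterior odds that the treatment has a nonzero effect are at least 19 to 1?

Prior odds: 0.06 ÷ 0.94 = 3/47.
Likelihood ratio of a positive result = 0.96/0.06 = 16.
Target odds = 19.
Require 16ⁿ ≥ 19 ÷ (3/47) = 893/3.
16² = 256 falls short of 893/3 but 16³ = 4096 reaches it, so n = 3.

3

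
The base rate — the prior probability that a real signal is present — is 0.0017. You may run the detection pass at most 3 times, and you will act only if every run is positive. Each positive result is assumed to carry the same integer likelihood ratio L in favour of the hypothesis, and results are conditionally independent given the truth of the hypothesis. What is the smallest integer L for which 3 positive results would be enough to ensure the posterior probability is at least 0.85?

15

Prior odds = 0.0017/0.9983 = 17/9983.
Target odds = 0.85/0.15 = 17/3.
Need L³ ≥ 17/3 ÷ (17/9983) = 9983/3.
14³ = 2744 < 9983/3 ≤ 3375 = 15³, so L = 15.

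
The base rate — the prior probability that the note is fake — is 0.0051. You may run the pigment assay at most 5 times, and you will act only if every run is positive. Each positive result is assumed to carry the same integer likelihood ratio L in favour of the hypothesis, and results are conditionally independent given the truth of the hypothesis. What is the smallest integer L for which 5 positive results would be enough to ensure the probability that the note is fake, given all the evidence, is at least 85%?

5

Prior odds = 0.0051/0.9949 = 51/9949.
Target odds = 0.85/0.15 = 17/3.
Need L⁵ ≥ 17/3 ÷ (51/9949) = 9949/9.
4⁵ = 1024 < 9949/9 ≤ 3125 = 5⁵, so L = 5.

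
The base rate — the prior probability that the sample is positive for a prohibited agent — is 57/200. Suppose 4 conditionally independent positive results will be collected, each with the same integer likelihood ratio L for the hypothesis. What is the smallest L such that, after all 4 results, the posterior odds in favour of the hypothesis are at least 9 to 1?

Prior odds = 0.285/0.715 = 57/143.
Target odds = 9.
Need L⁴ ≥ 9 ÷ (57/143) = 429/19.
2⁴ = 16 < 429/19 ≤ 81 = 3⁴, so L = 3.

3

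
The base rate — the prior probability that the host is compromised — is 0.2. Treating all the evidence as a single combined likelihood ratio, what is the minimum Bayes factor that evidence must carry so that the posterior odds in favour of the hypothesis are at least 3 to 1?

Prior odds = 0.2/0.8 = 0.25.
Target odds = 3.
Required Bayes factor = 3 ÷ 0.25 = 12.

12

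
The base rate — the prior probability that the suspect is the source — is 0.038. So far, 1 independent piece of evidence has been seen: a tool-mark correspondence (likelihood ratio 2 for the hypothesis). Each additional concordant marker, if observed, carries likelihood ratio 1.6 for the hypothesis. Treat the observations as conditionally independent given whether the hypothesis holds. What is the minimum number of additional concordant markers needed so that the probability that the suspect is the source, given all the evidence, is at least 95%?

12

Prior odds = 0.038/0.962 = 19/481.
Bayes factor of the evidence already in hand = 2.
Odds after that evidence = (19/481) × 2 = 38/481.
Target odds = 0.95/0.05 = 19.
Need 1.6ⁿ ≥ 19 ÷ (38/481) = 240.5.
1.6¹¹ ≈175.922 falls short of 240.5 but 1.6¹² ≈281.475 reaches it, so n = 12.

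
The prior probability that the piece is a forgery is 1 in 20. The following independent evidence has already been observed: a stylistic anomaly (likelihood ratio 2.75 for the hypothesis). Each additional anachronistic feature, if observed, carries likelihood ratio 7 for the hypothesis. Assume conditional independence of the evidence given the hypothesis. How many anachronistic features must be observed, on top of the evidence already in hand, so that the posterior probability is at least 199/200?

Prior odds = 0.05/0.95 = 1/19.
Bayes factor of the evidence already in hand = 2.75.
Odds after that evidence = (1/19) × 2.75 = 11/76.
Target odds = 0.995/0.005 = 199.
Need 7ⁿ ≥ 199 ÷ (11/76) = 15124/11.
7³ = 343 falls short of 15124/11 but 7⁴ = 2401 reaches it, so n = 4.

4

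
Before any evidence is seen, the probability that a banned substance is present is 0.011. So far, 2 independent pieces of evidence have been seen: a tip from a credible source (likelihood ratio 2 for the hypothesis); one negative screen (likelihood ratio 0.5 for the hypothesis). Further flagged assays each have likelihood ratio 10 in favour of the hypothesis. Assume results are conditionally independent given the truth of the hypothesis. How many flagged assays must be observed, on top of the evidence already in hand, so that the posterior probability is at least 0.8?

3

Prior odds = 0.011/0.989 = 11/989.
Combined Bayes factor of the evidence already in hand = 2 × 0.5 = 1.
Odds after that evidence = (11/989) × 1 = 11/989.
Target odds = 0.8/0.2 = 4.
Need 10ⁿ ≥ 4 ÷ (11/989) = 3956/11.
10² = 100 falls short of 3956/11 but 10³ = 1000 reaches it, so n = 3.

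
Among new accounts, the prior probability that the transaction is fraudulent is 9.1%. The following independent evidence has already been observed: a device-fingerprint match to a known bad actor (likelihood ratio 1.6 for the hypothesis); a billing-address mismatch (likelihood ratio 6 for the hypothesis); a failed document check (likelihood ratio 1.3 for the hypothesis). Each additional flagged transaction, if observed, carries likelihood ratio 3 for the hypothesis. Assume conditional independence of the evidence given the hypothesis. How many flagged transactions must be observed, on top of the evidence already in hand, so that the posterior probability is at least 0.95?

3

Prior odds = 0.091/0.909 = 91/909.
Combined Bayes factor of the evidence already in hand = 1.6 × 6 × 1.3 = 12.48.
Odds after that evidence = (91/909) × 12.48 = 9464/7575.
Target odds = 0.95/0.05 = 19.
Need 3ⁿ ≥ 19 ÷ (9464/7575) = 143925/9464.
3² = 9 falls short of 143925/9464 but 3³ = 27 reaches it, so n = 3.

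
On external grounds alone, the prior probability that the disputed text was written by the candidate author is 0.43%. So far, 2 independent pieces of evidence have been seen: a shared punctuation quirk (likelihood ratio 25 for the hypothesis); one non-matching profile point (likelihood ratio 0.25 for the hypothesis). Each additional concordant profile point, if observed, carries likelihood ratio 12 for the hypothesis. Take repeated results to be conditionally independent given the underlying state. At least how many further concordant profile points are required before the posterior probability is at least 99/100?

4

Prior odds = 0.0043/0.9957 = 43/9957.
Combined Bayes factor of the evidence already in hand = 25 × 0.25 = 6.25.
Odds after that evidence = (43/9957) × 6.25 = 1075/39828.
Target odds = 0.99/0.01 = 99.
Need 12ⁿ ≥ 99 ÷ (1075/39828) = 3942972/1075.
12³ = 1728 falls short of 3942972/1075 but 12⁴ = 20736 reaches it, so n = 4.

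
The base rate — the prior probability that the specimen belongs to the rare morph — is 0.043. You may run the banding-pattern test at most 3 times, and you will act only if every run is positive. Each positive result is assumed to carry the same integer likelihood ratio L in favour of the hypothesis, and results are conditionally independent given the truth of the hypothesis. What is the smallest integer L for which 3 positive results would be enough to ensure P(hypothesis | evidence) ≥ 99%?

Prior odds = 0.043/0.957 = 43/957.
Target odds = 0.99/0.01 = 99.
Need L³ ≥ 99 ÷ (43/957) = 94743/43.
13³ = 2197 < 94743/43 ≤ 2744 = 14³, so L = 14.

14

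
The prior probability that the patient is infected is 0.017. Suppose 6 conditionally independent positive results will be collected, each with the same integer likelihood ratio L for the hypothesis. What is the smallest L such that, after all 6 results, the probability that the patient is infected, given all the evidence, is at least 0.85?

Prior odds = 0.017/0.983 = 17/983.
Target odds = 0.85/0.15 = 17/3.
Need L⁶ ≥ 17/3 ÷ (17/983) = 983/3.
2⁶ = 64 < 983/3 ≤ 729 = 3⁶, so L = 3.

3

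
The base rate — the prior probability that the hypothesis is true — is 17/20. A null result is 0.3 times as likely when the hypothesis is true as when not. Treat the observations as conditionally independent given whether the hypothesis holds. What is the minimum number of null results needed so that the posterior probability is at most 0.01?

6

Prior odds = 0.85/0.15 = 17/3.
Likelihood ratio per null result = 0.3.
Target posterior odds = 0.01/0.99 = 1/99.
Need (17/3) × 0.3ⁿ ≤ 1/99, i.e. 0.3ⁿ ≤ 1/561.
0.3⁵ = 243/100000 is still above 1/561 but 0.3⁶ = 729/1000000 is at or below it, so n = 6.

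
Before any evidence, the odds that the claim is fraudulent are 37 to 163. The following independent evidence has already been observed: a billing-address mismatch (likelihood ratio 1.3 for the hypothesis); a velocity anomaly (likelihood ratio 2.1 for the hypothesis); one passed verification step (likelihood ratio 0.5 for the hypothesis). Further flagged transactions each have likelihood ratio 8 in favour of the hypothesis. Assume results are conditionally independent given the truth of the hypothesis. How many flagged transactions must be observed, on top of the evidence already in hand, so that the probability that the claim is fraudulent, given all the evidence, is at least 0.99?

3

Prior odds = 37/163.
Combined Bayes factor of the evidence already in hand = 1.3 × 2.1 × 0.5 = 1.365.
Odds after that evidence = (37/163) × 1.365 = 10101/32600.
Target odds = 0.99/0.01 = 99.
Need 8ⁿ ≥ 99 ÷ (10101/32600) = 1075800/3367.
8² = 64 falls short of 1075800/3367 but 8³ = 512 reaches it, so n = 3.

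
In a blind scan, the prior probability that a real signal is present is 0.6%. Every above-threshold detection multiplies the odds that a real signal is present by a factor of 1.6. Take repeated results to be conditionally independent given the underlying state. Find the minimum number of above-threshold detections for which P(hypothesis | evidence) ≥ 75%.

14

Prior odds = 0.006/0.994 = 3/497.
Likelihood ratio per above-threshold detection = 1.6.
Target posterior odds = 0.75/0.25 = 3.
Require 1.6ⁿ ≥ 3 ÷ (3/497) = 497.
1.6¹³ ≈450.36 falls short of 497 but 1.6¹⁴ ≈720.576 reaches it, so n = 14.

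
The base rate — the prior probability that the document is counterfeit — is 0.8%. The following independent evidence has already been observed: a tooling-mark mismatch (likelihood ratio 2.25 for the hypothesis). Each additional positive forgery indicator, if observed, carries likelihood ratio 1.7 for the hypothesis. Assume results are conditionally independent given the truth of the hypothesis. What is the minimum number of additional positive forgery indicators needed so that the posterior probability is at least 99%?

Prior odds = 0.008/0.992 = 1/124.
Bayes factor of the evidence already in hand = 2.25.
Odds after that evidence = (1/124) × 2.25 = 9/496.
Target odds = 0.99/0.01 = 99.
Need 1.7ⁿ ≥ 99 ÷ (9/496) = 5456.
1.7¹⁶ ≈4866.12 falls short of 5456 but 1.7¹⁷ ≈8272.4 reaches it, so n = 17.

17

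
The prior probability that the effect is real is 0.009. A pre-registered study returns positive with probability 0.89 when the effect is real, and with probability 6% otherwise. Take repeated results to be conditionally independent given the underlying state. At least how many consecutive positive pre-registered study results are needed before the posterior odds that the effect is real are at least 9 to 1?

Prior odds = 0.009/0.991 = 9/991.
Likelihood ratio of a positive result = 0.89/0.06 = 89/6.
Target odds = 9.
Require (89/6)ⁿ ≥ 9 ÷ (9/991) = 991.
(89/6)² = 7921/36 falls short of 991 but (89/6)³ = 704969/216 reaches it, so n = 3.

3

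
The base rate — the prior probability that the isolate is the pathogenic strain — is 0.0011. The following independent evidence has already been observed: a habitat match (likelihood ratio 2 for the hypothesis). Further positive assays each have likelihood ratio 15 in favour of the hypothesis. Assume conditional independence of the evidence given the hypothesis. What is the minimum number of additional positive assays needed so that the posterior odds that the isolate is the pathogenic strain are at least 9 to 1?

Prior odds = 0.0011/0.9989 = 11/9989.
Bayes factor of the evidence already in hand = 2.
Odds after that evidence = (11/9989) × 2 = 22/9989.
Target odds = 9.
Need 15ⁿ ≥ 9 ÷ (22/9989) = 89901/22.
15³ = 3375 falls short of 89901/22 but 15⁴ = 50625 reaches it, so n = 4.

4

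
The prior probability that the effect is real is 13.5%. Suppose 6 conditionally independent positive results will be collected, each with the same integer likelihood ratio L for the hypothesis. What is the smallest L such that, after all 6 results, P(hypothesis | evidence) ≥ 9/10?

2

Prior odds = 0.135/0.865 = 27/173.
Target odds = 0.9/0.1 = 9.
Need L⁶ ≥ 9 ÷ (27/173) = 173/3.
1⁶ = 1 < 173/3 ≤ 64 = 2⁶, so L = 2.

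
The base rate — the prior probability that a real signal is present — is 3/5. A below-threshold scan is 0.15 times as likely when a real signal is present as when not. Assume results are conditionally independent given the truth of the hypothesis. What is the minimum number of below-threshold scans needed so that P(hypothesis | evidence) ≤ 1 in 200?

4

Prior odds = 0.6/0.4 = 1.5.
Likelihood ratio per below-threshold scan = 0.15.
Target odds: 0.005 ÷ 0.995 = 1/199.
Need 1.5 × 0.15ⁿ ≤ 1/199, i.e. 0.15ⁿ ≤ 2/597.
0.15³ = 0.003375 is still above 2/597 but 0.15⁴ = 81/160000 is at or below it, so n = 4.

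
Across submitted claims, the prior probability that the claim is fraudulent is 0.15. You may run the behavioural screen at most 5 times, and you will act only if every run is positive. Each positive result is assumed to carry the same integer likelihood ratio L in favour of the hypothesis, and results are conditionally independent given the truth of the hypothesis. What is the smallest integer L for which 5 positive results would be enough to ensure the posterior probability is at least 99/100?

4

Prior odds = 0.15/0.85 = 3/17.
Target odds = 0.99/0.01 = 99.
Need L⁵ ≥ 99 ÷ (3/17) = 561.
3⁵ = 243 < 561 ≤ 1024 = 4⁵, so L = 4.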